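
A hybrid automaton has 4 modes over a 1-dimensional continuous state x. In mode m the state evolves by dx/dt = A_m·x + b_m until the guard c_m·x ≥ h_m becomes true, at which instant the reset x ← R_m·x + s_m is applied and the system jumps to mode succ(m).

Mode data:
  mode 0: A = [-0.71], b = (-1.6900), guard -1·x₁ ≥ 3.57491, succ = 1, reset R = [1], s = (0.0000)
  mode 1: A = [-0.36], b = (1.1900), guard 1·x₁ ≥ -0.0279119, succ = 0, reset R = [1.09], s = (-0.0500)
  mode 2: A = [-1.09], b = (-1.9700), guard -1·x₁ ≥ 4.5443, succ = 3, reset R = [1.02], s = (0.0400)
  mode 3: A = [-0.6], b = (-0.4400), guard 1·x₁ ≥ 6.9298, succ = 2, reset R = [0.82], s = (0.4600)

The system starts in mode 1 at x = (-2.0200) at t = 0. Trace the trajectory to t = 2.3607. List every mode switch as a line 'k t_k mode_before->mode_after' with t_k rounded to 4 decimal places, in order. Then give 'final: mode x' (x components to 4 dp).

Mode 1: guard c·x = -0.0279 hit at Δt = 1.3014 (t = 1.3014), x⁻ = (-0.0279) → reset → x⁺ = (-0.0804), jump to mode 0
Mode 0: flow for 1.0593 to horizon, guard not reached → x = (-1.2962)

1 1.3014 1->0
final: 0 -1.2962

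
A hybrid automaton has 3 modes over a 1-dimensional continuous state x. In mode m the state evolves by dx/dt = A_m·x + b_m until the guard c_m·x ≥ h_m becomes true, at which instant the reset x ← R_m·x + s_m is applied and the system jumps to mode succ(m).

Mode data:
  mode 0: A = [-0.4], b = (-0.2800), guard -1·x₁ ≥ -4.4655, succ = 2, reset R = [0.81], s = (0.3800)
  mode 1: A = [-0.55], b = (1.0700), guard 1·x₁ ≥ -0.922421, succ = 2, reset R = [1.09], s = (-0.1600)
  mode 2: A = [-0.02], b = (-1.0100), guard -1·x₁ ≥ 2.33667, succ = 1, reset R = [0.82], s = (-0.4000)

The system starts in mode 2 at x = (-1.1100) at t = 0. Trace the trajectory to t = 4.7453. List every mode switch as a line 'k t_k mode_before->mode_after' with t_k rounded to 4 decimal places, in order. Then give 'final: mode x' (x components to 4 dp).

1 1.2575 2->1
2 1.9776 1->2
3 3.1789 2->1
4 3.8990 1->2
final: 2 -1.9934

Mode 2: guard c·x = 2.3367 hit at Δt = 1.2575 (t = 1.2575), x⁻ = (-2.3367) → reset → x⁺ = (-2.3161), jump to mode 1
Mode 1: guard c·x = -0.9224 hit at Δt = 0.7201 (t = 1.9776), x⁻ = (-0.9224) → reset → x⁺ = (-1.1654), jump to mode 2
Mode 2: guard c·x = 2.3367 hit at Δt = 1.2013 (t = 3.1789), x⁻ = (-2.3367) → reset → x⁺ = (-2.3161), jump to mode 1
Mode 1: guard c·x = -0.9224 hit at Δt = 0.7201 (t = 3.8990), x⁻ = (-0.9224) → reset → x⁺ = (-1.1654), jump to mode 2
Mode 2: flow for 0.8463 to horizon, guard not reached → x = (-1.9934)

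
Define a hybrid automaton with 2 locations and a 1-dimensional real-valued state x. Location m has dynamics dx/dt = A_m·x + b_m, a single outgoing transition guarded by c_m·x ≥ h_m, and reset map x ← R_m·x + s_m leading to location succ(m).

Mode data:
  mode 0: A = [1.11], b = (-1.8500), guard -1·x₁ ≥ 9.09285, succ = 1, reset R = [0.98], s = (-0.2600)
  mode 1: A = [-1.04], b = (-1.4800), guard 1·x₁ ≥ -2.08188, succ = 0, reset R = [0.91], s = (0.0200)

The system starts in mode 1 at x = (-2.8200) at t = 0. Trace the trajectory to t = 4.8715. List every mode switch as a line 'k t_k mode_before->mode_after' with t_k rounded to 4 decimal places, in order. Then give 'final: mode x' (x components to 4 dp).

1 0.7227 1->0
2 1.7239 0->1
3 4.0939 1->0
final: 0 -6.7285

Mode 1: guard c·x = -2.0819 hit at Δt = 0.7227 (t = 0.7227), x⁻ = (-2.0819) → reset → x⁺ = (-1.8745), jump to mode 0
Mode 0: guard c·x = 9.0929 hit at Δt = 1.0012 (t = 1.7239), x⁻ = (-9.0929) → reset → x⁺ = (-9.1710), jump to mode 1
Mode 1: guard c·x = -2.0819 hit at Δt = 2.3700 (t = 4.0939), x⁻ = (-2.0819) → reset → x⁺ = (-1.8745), jump to mode 0
Mode 0: flow for 0.7776 to horizon, guard not reached → x = (-6.7285)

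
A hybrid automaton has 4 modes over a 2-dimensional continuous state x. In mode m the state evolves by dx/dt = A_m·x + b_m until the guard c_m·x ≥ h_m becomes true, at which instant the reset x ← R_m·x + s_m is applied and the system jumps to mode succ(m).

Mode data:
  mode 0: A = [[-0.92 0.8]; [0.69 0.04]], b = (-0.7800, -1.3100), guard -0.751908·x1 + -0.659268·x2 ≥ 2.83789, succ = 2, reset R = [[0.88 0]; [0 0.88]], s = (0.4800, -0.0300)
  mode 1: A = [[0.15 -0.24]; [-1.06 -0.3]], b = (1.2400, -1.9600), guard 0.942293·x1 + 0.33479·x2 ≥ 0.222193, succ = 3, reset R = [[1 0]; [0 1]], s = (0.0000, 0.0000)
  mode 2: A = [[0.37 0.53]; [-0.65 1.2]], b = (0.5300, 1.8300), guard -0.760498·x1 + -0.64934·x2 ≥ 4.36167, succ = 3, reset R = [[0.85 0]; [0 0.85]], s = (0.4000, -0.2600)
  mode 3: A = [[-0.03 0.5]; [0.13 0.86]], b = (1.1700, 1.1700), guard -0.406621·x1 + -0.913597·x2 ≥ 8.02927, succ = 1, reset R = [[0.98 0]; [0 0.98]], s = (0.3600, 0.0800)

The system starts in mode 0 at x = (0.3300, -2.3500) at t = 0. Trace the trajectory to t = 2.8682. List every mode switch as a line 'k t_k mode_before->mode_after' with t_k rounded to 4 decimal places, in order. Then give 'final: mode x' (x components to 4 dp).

Mode 0: guard c·x = 2.8379 hit at Δt = 0.4992 (t = 0.4992), x⁻ = (-0.9867, -3.1792) → reset → x⁺ = (-0.3883, -2.8277), jump to mode 2
Mode 2: guard c·x = 4.3617 hit at Δt = 0.9093 (t = 1.4085), x⁻ = (-1.9786, -4.3997) → reset → x⁺ = (-1.2818, -3.9998), jump to mode 3
Mode 3: guard c·x = 8.0293 hit at Δt = 0.9328 (t = 2.3413), x⁻ = (-2.7211, -7.5775) → reset → x⁺ = (-2.3067, -7.3460), jump to mode 1
Mode 1: flow for 0.5269 to horizon, guard not reached → x = (-0.9212, -6.4032)

1 0.4992 0->2
2 1.4085 2->3
3 2.3413 3->1
final: 1 -0.9212 -6.4032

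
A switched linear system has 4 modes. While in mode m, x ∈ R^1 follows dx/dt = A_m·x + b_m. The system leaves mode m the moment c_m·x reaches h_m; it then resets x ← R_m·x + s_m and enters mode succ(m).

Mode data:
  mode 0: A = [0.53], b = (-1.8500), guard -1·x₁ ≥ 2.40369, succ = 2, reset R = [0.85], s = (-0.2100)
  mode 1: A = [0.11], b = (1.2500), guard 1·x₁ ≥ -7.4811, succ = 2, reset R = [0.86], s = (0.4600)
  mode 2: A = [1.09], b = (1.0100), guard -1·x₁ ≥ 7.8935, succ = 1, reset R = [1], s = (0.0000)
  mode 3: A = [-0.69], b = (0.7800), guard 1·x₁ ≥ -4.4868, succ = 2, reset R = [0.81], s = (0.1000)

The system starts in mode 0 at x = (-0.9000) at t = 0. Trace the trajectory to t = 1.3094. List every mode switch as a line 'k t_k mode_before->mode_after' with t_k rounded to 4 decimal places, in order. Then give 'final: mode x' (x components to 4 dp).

Mode 0: guard c·x = 2.4037 hit at Δt = 0.5557 (t = 0.5557), x⁻ = (-2.4037) → reset → x⁺ = (-2.2531), jump to mode 2
Mode 2: flow for 0.7537 to horizon, guard not reached → x = (-3.9431)

1 0.5557 0->2
final: 2 -3.9431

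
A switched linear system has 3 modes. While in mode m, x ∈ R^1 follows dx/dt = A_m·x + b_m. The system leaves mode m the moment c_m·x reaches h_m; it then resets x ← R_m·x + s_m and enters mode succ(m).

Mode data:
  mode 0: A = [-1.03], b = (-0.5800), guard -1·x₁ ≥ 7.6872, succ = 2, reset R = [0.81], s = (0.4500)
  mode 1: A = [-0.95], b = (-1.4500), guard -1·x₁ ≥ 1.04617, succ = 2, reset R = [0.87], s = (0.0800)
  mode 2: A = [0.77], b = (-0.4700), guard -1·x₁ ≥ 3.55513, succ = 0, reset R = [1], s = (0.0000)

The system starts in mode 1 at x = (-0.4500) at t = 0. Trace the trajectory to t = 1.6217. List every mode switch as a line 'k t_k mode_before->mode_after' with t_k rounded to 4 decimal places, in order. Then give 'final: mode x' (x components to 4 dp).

1 0.8497 1->2
final: 2 -1.9999

Mode 1: guard c·x = 1.0462 hit at Δt = 0.8497 (t = 0.8497), x⁻ = (-1.0462) → reset → x⁺ = (-0.8302), jump to mode 2
Mode 2: flow for 0.7720 to horizon, guard not reached → x = (-1.9999)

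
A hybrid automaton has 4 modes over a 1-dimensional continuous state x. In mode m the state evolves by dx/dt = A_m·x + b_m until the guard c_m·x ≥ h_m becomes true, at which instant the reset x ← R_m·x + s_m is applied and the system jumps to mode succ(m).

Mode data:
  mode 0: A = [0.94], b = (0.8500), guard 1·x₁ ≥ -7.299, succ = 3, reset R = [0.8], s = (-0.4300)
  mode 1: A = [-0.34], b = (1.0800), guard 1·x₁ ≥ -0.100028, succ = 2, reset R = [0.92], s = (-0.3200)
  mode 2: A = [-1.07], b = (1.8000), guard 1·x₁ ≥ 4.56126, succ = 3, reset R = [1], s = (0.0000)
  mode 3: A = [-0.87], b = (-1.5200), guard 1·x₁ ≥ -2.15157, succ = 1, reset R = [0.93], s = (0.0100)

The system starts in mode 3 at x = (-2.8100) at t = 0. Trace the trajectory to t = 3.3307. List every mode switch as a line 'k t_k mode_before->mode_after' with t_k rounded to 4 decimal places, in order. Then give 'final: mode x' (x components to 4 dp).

Mode 3: guard c·x = -2.1516 hit at Δt = 1.1106 (t = 1.1106), x⁻ = (-2.1516) → reset → x⁺ = (-1.9910), jump to mode 1
Mode 1: guard c·x = -0.1000 hit at Δt = 1.3400 (t = 2.4506), x⁻ = (-0.1000) → reset → x⁺ = (-0.4120), jump to mode 2
Mode 2: flow for 0.8801 to horizon, guard not reached → x = (0.8656)

1 1.1106 3->1
2 2.4506 1->2
final: 2 0.8656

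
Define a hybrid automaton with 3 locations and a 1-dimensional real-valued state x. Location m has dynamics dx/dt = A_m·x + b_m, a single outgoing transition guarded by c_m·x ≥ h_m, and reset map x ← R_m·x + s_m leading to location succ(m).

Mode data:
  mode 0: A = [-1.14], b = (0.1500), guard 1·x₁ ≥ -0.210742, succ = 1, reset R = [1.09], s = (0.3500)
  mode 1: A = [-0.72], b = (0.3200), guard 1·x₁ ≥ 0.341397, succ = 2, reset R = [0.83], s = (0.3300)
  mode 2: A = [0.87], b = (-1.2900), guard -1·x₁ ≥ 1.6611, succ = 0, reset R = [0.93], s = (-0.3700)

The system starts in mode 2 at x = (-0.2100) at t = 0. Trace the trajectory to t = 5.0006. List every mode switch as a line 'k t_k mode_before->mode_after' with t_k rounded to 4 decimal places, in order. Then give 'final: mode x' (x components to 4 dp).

Mode 2: guard c·x = 1.6611 hit at Δt = 0.7116 (t = 0.7116), x⁻ = (-1.6611) → reset → x⁺ = (-1.9148), jump to mode 0
Mode 0: guard c·x = -0.2107 hit at Δt = 1.5685 (t = 2.2801), x⁻ = (-0.2107) → reset → x⁺ = (0.1203), jump to mode 1
Mode 1: guard c·x = 0.3414 hit at Δt = 1.5917 (t = 3.8718), x⁻ = (0.3414) → reset → x⁺ = (0.6134), jump to mode 2
Mode 2: flow for 1.1288 to horizon, guard not reached → x = (-0.8385)

1 0.7116 2->0
2 2.2801 0->1
3 3.8718 1->2
final: 2 -0.8385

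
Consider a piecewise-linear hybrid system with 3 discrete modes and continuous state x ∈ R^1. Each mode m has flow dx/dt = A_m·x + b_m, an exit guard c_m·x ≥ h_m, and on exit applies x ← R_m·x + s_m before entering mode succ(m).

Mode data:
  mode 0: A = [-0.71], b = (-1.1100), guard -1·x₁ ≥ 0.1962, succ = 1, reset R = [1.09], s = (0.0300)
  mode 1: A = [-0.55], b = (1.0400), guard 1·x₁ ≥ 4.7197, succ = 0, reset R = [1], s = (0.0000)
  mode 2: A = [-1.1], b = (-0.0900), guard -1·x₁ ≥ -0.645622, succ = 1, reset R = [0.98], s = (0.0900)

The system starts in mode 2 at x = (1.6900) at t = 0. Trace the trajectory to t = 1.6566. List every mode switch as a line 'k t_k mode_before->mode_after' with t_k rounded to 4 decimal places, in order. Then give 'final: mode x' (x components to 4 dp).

1 0.8093 2->1
final: 1 1.1579

Mode 2: guard c·x = -0.6456 hit at Δt = 0.8093 (t = 0.8093), x⁻ = (0.6456) → reset → x⁺ = (0.7227), jump to mode 1
Mode 1: flow for 0.8473 to horizon, guard not reached → x = (1.1579)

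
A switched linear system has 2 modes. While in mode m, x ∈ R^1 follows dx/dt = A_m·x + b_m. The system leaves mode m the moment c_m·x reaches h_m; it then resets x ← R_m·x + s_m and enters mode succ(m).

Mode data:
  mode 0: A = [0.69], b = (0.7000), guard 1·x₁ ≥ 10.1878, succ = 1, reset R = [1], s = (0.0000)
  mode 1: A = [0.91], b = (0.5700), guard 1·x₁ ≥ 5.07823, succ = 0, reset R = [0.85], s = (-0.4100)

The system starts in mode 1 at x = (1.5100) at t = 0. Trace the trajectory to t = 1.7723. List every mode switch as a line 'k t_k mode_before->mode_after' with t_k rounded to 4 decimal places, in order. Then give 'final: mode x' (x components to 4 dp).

1 1.0793 1->0
final: 0 6.9236

Mode 1: guard c·x = 5.0782 hit at Δt = 1.0793 (t = 1.0793), x⁻ = (5.0782) → reset → x⁺ = (3.9065), jump to mode 0
Mode 0: flow for 0.6930 to horizon, guard not reached → x = (6.9236)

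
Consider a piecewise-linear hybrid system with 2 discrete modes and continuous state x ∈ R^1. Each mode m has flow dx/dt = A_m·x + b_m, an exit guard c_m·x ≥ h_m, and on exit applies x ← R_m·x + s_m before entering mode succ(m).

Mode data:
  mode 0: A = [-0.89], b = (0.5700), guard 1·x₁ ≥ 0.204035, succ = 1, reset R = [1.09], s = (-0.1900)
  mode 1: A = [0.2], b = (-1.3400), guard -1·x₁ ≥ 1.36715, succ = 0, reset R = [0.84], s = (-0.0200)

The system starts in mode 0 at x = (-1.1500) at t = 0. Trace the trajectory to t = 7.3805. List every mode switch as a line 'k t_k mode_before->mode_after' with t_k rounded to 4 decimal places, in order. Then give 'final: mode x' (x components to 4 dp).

Mode 0: guard c·x = 0.2040 hit at Δt = 1.5861 (t = 1.5861), x⁻ = (0.2040) → reset → x⁺ = (0.0324), jump to mode 1
Mode 1: guard c·x = 1.3672 hit at Δt = 0.9527 (t = 2.5388), x⁻ = (-1.3672) → reset → x⁺ = (-1.1684), jump to mode 0
Mode 0: guard c·x = 0.2040 hit at Δt = 1.5976 (t = 4.1364), x⁻ = (0.2040) → reset → x⁺ = (0.0324), jump to mode 1
Mode 1: guard c·x = 1.3672 hit at Δt = 0.9527 (t = 5.0891), x⁻ = (-1.3671) → reset → x⁺ = (-1.1684), jump to mode 0
Mode 0: guard c·x = 0.2040 hit at Δt = 1.5976 (t = 6.6867), x⁻ = (0.2040) → reset → x⁺ = (0.0324), jump to mode 1
Mode 1: flow for 0.6938 to horizon, guard not reached → x = (-0.9601)

1 1.5861 0->1
2 2.5388 1->0
3 4.1364 0->1
4 5.0891 1->0
5 6.6867 0->1
final: 1 -0.9601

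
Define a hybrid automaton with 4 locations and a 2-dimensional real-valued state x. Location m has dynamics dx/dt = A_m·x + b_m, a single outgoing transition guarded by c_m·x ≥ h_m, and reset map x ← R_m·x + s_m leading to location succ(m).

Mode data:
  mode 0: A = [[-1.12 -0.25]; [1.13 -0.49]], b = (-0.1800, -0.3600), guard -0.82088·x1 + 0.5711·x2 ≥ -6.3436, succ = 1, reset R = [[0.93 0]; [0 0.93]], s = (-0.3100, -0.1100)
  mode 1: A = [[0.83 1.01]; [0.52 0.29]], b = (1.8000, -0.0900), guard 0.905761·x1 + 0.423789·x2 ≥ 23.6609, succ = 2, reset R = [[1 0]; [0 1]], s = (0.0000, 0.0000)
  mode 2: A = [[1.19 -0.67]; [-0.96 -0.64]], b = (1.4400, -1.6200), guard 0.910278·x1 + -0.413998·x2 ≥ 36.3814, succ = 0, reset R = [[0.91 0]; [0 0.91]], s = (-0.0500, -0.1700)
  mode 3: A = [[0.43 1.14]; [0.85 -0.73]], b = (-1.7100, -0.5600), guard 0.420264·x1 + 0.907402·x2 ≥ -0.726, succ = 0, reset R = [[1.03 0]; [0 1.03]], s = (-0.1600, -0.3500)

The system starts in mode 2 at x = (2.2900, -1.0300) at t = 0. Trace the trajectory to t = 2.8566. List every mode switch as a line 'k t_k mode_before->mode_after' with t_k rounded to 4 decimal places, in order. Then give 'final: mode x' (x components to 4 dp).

1 1.5415 2->0
2 2.4019 0->1
final: 1 19.7082 9.1069

Mode 2: guard c·x = 36.3814 hit at Δt = 1.5415 (t = 1.5415), x⁻ = (32.8749, -15.5946) → reset → x⁺ = (29.8661, -14.3611), jump to mode 0
Mode 0: guard c·x = -6.3436 hit at Δt = 0.8604 (t = 2.4019), x⁻ = (11.4157, 5.3008) → reset → x⁺ = (10.3066, 4.8197), jump to mode 1
Mode 1: flow for 0.4547 to horizon, guard not reached → x = (19.7082, 9.1069)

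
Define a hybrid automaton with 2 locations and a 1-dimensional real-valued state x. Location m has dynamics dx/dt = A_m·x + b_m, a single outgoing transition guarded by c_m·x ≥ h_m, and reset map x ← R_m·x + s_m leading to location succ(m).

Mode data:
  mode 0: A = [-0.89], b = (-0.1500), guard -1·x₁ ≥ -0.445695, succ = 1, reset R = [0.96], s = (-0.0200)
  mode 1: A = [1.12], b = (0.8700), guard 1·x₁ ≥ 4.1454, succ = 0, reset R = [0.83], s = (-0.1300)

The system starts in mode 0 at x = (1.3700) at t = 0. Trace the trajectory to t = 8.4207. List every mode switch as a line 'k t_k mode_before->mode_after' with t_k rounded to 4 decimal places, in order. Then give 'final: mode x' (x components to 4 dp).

Mode 0: guard c·x = -0.4457 hit at Δt = 1.0317 (t = 1.0317), x⁻ = (0.4457) → reset → x⁺ = (0.4079), jump to mode 1
Mode 1: guard c·x = 4.1454 hit at Δt = 1.2717 (t = 2.3034), x⁻ = (4.1454) → reset → x⁺ = (3.3107), jump to mode 0
Mode 0: guard c·x = -0.4457 hit at Δt = 1.9485 (t = 4.2519), x⁻ = (0.4457) → reset → x⁺ = (0.4079), jump to mode 1
Mode 1: guard c·x = 4.1454 hit at Δt = 1.2717 (t = 5.5236), x⁻ = (4.1454) → reset → x⁺ = (3.3107), jump to mode 0
Mode 0: guard c·x = -0.4457 hit at Δt = 1.9485 (t = 7.4721), x⁻ = (0.4457) → reset → x⁺ = (0.4079), jump to mode 1
Mode 1: flow for 0.9486 to horizon, guard not reached → x = (2.6507)

1 1.0317 0->1
2 2.3034 1->0
3 4.2519 0->1
4 5.5236 1->0
5 7.4721 0->1
final: 1 2.6507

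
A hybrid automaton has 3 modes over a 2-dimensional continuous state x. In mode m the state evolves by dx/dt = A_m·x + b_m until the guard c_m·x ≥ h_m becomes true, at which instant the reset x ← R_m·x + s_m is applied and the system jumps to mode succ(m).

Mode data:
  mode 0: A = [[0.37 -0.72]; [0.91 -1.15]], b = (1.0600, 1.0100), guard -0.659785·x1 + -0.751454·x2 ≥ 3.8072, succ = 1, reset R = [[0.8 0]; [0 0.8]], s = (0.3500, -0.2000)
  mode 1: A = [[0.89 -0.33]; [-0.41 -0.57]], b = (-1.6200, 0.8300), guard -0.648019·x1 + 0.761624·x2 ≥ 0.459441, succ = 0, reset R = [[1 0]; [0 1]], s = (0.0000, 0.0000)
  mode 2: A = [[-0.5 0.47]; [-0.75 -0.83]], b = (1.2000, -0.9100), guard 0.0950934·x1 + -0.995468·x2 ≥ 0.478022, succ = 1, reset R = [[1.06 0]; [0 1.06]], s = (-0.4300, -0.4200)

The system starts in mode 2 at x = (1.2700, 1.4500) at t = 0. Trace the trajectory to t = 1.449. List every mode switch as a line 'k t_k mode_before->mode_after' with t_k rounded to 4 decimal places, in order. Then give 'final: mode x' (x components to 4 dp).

Mode 2: guard c·x = 0.4780 hit at Δt = 0.7063 (t = 0.7063), x⁻ = (1.7320, -0.3147) → reset → x⁺ = (1.4059, -0.7536), jump to mode 1
Mode 1: flow for 0.7427 to horizon, guard not reached → x = (1.2087, -0.3186)

1 0.7063 2->1
final: 1 1.2087 -0.3186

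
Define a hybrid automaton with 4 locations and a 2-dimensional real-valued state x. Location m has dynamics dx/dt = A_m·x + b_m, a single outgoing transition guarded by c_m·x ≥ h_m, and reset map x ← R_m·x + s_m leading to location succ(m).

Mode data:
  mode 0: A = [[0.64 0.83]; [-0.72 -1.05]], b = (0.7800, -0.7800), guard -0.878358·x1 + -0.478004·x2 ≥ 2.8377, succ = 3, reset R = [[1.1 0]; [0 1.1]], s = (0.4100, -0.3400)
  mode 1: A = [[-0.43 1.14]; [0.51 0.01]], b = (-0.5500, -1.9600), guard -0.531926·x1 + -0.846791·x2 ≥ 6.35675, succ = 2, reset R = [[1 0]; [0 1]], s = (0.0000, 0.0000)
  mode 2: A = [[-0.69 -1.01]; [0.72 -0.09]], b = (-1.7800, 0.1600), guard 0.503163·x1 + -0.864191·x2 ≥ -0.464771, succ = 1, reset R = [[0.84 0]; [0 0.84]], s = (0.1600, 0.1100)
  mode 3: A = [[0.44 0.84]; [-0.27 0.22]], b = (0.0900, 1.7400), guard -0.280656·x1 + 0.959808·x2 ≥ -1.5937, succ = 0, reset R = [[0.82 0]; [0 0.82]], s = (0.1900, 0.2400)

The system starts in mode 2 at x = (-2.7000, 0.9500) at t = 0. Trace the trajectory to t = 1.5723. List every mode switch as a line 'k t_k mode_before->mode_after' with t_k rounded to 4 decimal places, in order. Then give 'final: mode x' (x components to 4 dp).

Mode 2: guard c·x = -0.4648 hit at Δt = 1.0300 (t = 1.0300), x⁻ = (-2.5391, -0.9406) → reset → x⁺ = (-1.9729, -0.6801), jump to mode 1
Mode 1: flow for 0.5423 to horizon, guard not reached → x = (-2.6794, -2.3742)

1 1.0300 2->1
final: 1 -2.6794 -2.3742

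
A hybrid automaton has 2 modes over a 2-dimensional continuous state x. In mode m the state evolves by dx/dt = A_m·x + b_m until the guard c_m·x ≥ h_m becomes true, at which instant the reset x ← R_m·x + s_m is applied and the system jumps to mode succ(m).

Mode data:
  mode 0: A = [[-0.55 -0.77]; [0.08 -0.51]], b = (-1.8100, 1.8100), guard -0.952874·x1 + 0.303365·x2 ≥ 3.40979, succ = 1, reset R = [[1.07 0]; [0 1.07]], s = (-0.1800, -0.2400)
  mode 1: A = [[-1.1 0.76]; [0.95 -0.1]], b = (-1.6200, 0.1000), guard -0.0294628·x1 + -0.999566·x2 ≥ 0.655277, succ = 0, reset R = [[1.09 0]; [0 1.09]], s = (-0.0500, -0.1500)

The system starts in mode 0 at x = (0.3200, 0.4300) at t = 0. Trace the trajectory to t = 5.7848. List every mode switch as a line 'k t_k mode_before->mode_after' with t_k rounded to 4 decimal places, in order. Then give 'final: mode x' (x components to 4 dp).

1 1.5612 0->1
2 2.7611 1->0
3 4.2522 0->1
4 4.9063 1->0
final: 0 -2.9550 0.6222

Mode 0: guard c·x = 3.4098 hit at Δt = 1.5612 (t = 1.5612), x⁻ = (-2.9404, 2.0041) → reset → x⁺ = (-3.3262, 1.9044), jump to mode 1
Mode 1: guard c·x = 0.6553 hit at Δt = 1.1999 (t = 2.7611), x⁻ = (-1.8454, -0.6012) → reset → x⁺ = (-2.0615, -0.8053), jump to mode 0
Mode 0: guard c·x = 3.4098 hit at Δt = 1.4911 (t = 4.2522), x⁻ = (-3.1648, 1.2993) → reset → x⁺ = (-3.5663, 1.1502), jump to mode 1
Mode 1: guard c·x = 0.6553 hit at Δt = 0.6540 (t = 4.9063), x⁻ = (-2.4511, -0.5833) → reset → x⁺ = (-2.7218, -0.7858), jump to mode 0
Mode 0: flow for 0.8785 to horizon, guard not reached → x = (-2.9550, 0.6222)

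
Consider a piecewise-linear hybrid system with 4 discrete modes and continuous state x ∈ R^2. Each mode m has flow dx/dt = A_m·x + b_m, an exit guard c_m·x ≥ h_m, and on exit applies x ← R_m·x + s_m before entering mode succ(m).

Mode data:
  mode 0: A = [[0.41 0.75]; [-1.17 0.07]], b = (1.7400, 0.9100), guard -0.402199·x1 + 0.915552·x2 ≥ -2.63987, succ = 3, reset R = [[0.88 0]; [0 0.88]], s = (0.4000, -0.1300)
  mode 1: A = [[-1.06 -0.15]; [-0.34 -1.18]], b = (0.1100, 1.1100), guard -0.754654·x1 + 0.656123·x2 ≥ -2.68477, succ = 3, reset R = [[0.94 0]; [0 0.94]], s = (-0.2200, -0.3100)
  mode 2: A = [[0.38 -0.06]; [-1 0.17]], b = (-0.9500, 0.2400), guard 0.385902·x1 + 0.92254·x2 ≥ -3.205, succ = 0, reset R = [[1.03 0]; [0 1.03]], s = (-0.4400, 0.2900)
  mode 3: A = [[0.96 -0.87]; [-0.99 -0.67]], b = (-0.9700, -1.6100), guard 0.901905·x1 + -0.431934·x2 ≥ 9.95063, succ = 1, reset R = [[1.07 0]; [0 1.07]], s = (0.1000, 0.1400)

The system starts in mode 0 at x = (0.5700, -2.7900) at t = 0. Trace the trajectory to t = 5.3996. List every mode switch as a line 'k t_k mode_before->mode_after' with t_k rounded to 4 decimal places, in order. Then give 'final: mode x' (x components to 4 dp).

Mode 0: guard c·x = -2.6399 hit at Δt = 0.9649 (t = 0.9649), x⁻ = (0.4662, -2.6786) → reset → x⁺ = (0.8103, -2.4871), jump to mode 3
Mode 3: guard c·x = 9.9506 hit at Δt = 1.3376 (t = 2.3025), x⁻ = (8.2019, -5.9113) → reset → x⁺ = (8.8760, -6.1851), jump to mode 1
Mode 1: guard c·x = -2.6848 hit at Δt = 1.4140 (t = 3.7165), x⁻ = (2.3720, -1.3636) → reset → x⁺ = (2.0097, -1.5918), jump to mode 3
Mode 3: guard c·x = 9.9506 hit at Δt = 1.0480 (t = 4.7645), x⁻ = (8.3785, -5.5425) → reset → x⁺ = (9.0650, -5.7905), jump to mode 1
Mode 1: flow for 0.6351 to horizon, guard not reached → x = (4.9717, -3.2376)

1 0.9649 0->3
2 2.3025 3->1
3 3.7165 1->3
4 4.7645 3->1
final: 1 4.9717 -3.2376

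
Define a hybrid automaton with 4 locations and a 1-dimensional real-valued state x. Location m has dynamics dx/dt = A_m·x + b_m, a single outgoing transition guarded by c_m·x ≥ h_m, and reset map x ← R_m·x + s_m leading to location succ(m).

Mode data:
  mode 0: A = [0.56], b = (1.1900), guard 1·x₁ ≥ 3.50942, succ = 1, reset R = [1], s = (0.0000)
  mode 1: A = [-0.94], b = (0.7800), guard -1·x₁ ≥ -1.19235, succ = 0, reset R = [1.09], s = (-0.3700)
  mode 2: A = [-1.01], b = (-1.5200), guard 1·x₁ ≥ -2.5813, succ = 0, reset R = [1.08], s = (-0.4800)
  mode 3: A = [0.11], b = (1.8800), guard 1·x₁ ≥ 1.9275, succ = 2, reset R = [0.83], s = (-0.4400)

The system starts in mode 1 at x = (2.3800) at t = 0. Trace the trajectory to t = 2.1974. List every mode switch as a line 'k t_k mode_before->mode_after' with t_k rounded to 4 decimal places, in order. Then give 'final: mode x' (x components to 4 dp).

1 1.5457 1->0
final: 0 2.2751

Mode 1: guard c·x = -1.1924 hit at Δt = 1.5457 (t = 1.5457), x⁻ = (1.1924) → reset → x⁺ = (0.9297), jump to mode 0
Mode 0: flow for 0.6517 to horizon, guard not reached → x = (2.2751)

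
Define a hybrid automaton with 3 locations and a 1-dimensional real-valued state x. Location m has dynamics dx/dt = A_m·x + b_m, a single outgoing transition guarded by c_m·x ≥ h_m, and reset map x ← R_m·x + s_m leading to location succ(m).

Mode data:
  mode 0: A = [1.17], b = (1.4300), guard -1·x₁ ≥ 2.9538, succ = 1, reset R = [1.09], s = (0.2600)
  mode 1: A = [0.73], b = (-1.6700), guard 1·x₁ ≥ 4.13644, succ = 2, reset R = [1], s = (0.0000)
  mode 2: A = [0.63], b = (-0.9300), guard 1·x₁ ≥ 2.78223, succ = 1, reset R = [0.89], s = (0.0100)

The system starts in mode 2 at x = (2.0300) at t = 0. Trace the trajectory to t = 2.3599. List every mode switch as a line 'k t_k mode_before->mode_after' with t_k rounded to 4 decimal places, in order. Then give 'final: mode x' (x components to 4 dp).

1 1.3618 2->1
final: 1 2.6990

Mode 2: guard c·x = 2.7822 hit at Δt = 1.3618 (t = 1.3618), x⁻ = (2.7822) → reset → x⁺ = (2.4862), jump to mode 1
Mode 1: flow for 0.9981 to horizon, guard not reached → x = (2.6990)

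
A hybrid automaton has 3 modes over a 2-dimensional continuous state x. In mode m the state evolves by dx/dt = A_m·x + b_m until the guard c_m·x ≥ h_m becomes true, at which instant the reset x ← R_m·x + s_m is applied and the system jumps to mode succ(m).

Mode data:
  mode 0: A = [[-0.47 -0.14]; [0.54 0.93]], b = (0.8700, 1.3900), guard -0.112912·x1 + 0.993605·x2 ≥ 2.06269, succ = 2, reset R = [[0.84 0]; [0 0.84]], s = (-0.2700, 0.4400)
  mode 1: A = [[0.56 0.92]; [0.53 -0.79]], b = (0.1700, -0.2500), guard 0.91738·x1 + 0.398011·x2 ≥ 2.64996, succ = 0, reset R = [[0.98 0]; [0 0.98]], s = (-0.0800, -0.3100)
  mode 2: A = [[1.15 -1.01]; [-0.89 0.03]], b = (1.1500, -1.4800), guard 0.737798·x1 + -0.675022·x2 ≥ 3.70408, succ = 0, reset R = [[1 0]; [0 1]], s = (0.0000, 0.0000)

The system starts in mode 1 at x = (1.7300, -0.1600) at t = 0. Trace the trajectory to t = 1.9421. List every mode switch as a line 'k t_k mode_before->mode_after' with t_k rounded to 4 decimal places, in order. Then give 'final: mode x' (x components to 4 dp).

Mode 1: guard c·x = 2.6500 hit at Δt = 0.6691 (t = 0.6691), x⁻ = (2.7217, 0.3847) → reset → x⁺ = (2.5873, 0.0670), jump to mode 0
Mode 0: guard c·x = 2.0627 hit at Δt = 0.6065 (t = 1.2756), x⁻ = (2.3191, 2.3395) → reset → x⁺ = (1.6781, 2.4052), jump to mode 2
Mode 2: flow for 0.6665 to horizon, guard not reached → x = (3.2642, 0.1135)

1 0.6691 1->0
2 1.2756 0->2
final: 2 3.2642 0.1135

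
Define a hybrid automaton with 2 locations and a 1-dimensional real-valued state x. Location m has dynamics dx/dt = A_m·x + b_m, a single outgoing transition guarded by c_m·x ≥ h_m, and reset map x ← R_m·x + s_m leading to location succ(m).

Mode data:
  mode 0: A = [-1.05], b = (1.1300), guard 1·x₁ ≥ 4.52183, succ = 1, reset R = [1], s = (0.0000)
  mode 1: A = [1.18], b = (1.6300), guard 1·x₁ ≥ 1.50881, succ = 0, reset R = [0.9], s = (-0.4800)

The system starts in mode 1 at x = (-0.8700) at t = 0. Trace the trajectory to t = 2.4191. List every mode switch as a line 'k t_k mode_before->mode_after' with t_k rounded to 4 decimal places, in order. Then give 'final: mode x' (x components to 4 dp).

1 1.4678 1->0
final: 0 1.0032

Mode 1: guard c·x = 1.5088 hit at Δt = 1.4678 (t = 1.4678), x⁻ = (1.5088) → reset → x⁺ = (0.8779), jump to mode 0
Mode 0: flow for 0.9513 to horizon, guard not reached → x = (1.0032)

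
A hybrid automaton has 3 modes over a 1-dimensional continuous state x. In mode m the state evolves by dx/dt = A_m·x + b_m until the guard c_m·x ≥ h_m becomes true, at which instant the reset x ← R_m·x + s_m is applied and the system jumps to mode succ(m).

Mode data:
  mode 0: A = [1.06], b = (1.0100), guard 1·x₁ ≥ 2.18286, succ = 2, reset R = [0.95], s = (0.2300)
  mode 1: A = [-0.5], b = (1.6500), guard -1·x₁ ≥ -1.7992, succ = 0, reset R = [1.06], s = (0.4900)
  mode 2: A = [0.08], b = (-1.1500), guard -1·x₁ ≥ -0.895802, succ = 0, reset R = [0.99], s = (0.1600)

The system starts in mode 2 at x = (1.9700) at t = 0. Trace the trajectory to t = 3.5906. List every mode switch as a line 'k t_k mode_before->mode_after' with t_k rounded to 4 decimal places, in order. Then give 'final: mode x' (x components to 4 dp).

1 1.0381 2->0
2 1.4625 0->2
3 2.8415 2->0
4 3.2659 0->2
final: 2 1.9860

Mode 2: guard c·x = -0.8958 hit at Δt = 1.0381 (t = 1.0381), x⁻ = (0.8958) → reset → x⁺ = (1.0468), jump to mode 0
Mode 0: guard c·x = 2.1829 hit at Δt = 0.4244 (t = 1.4625), x⁻ = (2.1829) → reset → x⁺ = (2.3037), jump to mode 2
Mode 2: guard c·x = -0.8958 hit at Δt = 1.3790 (t = 2.8415), x⁻ = (0.8958) → reset → x⁺ = (1.0468), jump to mode 0
Mode 0: guard c·x = 2.1829 hit at Δt = 0.4244 (t = 3.2659), x⁻ = (2.1829) → reset → x⁺ = (2.3037), jump to mode 2
Mode 2: flow for 0.3247 to horizon, guard not reached → x = (1.9860)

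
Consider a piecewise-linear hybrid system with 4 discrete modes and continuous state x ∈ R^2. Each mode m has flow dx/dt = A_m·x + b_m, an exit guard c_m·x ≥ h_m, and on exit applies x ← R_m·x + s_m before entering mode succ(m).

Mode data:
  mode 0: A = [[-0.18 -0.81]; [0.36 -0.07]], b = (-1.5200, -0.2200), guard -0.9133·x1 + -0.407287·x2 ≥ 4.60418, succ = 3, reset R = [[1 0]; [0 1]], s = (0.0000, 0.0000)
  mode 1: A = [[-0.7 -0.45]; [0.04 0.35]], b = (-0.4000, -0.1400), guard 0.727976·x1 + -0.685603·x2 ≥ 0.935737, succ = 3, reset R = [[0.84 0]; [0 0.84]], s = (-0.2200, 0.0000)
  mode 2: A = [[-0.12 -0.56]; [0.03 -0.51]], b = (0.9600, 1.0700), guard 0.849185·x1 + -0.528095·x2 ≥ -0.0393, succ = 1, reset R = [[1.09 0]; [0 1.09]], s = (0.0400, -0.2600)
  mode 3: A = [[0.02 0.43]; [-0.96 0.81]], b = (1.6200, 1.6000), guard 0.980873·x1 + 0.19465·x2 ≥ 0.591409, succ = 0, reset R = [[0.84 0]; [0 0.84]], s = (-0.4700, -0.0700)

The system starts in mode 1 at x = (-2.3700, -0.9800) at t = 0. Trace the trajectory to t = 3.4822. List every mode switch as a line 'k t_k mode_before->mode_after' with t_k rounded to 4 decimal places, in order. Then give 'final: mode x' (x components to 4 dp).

Mode 1: guard c·x = 0.9357 hit at Δt = 1.4444 (t = 1.4444), x⁻ = (-0.5963, -1.9980) → reset → x⁺ = (-0.7209, -1.6783), jump to mode 3
Mode 3: guard c·x = 0.5914 hit at Δt = 1.3101 (t = 2.7545), x⁻ = (0.7540, -0.7613) → reset → x⁺ = (0.1634, -0.7095), jump to mode 0
Mode 0: flow for 0.7277 to horizon, guard not reached → x = (-0.4625, -0.8730)

1 1.4444 1->3
2 2.7545 3->0
final: 0 -0.4625 -0.8730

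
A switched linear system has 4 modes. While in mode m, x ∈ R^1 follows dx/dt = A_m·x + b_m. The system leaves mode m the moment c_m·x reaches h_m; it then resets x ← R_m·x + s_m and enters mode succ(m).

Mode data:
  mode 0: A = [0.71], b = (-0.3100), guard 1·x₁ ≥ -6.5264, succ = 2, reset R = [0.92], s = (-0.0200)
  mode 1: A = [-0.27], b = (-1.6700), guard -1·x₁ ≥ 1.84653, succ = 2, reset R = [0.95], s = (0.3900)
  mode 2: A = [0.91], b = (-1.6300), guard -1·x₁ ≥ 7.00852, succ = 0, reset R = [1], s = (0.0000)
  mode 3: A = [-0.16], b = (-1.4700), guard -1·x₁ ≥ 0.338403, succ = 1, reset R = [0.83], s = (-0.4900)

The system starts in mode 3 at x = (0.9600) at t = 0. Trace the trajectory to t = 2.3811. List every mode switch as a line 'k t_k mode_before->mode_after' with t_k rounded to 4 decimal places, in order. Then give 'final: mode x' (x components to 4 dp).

1 0.8557 3->1
2 1.6760 1->2
final: 2 -4.2028

Mode 3: guard c·x = 0.3384 hit at Δt = 0.8557 (t = 0.8557), x⁻ = (-0.3384) → reset → x⁺ = (-0.7709), jump to mode 1
Mode 1: guard c·x = 1.8465 hit at Δt = 0.8203 (t = 1.6760), x⁻ = (-1.8465) → reset → x⁺ = (-1.3642), jump to mode 2
Mode 2: flow for 0.7051 to horizon, guard not reached → x = (-4.2028)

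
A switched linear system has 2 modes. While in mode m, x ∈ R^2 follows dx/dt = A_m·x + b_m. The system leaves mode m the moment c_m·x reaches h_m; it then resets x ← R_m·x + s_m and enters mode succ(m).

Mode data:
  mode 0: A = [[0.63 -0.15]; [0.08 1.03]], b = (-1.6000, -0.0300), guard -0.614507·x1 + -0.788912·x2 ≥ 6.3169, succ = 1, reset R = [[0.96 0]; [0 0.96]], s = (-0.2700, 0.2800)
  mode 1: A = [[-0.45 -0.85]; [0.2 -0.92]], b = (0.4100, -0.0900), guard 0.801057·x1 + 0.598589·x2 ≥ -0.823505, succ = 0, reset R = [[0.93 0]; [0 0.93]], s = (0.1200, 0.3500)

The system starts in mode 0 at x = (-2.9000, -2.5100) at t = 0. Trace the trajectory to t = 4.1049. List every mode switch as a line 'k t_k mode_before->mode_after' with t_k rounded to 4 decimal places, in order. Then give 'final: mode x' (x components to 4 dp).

Mode 0: guard c·x = 6.3169 hit at Δt = 0.4995 (t = 0.4995), x⁻ = (-4.6191, -4.4092) → reset → x⁺ = (-4.7043, -3.9528), jump to mode 1
Mode 1: guard c·x = -0.8235 hit at Δt = 1.3970 (t = 1.8965), x⁻ = (0.0049, -1.3823) → reset → x⁺ = (0.1246, -0.9356), jump to mode 0
Mode 0: guard c·x = 6.3169 hit at Δt = 1.6313 (t = 3.5278), x⁻ = (-3.2670, -5.4623) → reset → x⁺ = (-3.4063, -4.9638), jump to mode 1
Mode 1: flow for 0.5771 to horizon, guard not reached → x = (-0.7136, -3.1214)

1 0.4995 0->1
2 1.8965 1->0
3 3.5278 0->1
final: 1 -0.7136 -3.1214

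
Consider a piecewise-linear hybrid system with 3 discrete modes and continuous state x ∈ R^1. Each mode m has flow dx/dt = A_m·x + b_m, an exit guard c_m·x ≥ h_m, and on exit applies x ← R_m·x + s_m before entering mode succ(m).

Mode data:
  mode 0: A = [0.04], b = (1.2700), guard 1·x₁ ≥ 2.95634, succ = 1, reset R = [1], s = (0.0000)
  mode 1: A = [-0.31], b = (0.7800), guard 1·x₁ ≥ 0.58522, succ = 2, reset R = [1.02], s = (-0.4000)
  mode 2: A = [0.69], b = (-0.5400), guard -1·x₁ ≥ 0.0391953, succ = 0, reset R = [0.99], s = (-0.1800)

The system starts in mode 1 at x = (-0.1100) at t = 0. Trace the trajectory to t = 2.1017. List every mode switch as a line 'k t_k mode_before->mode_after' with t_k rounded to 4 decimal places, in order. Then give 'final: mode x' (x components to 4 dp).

1 0.9920 1->2
2 1.4829 2->0
final: 0 0.5714

Mode 1: guard c·x = 0.5852 hit at Δt = 0.9920 (t = 0.9920), x⁻ = (0.5852) → reset → x⁺ = (0.1969), jump to mode 2
Mode 2: guard c·x = 0.0392 hit at Δt = 0.4909 (t = 1.4829), x⁻ = (-0.0392) → reset → x⁺ = (-0.2188), jump to mode 0
Mode 0: flow for 0.6188 to horizon, guard not reached → x = (0.5714)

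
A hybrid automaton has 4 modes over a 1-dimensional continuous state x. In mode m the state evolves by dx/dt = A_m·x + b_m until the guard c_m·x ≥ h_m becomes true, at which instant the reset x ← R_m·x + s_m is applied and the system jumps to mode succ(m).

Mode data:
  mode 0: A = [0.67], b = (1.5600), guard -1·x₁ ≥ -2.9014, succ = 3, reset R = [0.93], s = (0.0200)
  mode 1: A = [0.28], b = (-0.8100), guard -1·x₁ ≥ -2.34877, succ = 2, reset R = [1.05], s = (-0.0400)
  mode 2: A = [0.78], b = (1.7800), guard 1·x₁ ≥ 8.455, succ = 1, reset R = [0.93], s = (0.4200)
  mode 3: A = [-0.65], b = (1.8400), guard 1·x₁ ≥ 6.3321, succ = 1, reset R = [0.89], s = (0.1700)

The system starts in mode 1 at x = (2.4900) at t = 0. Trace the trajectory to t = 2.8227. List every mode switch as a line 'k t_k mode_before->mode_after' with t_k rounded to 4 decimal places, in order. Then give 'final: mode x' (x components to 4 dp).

Mode 1: guard c·x = -2.3488 hit at Δt = 1.0733 (t = 1.0733), x⁻ = (2.3488) → reset → x⁺ = (2.4262), jump to mode 2
Mode 2: guard c·x = 8.4550 hit at Δt = 1.0569 (t = 2.1302), x⁻ = (8.4550) → reset → x⁺ = (8.2832), jump to mode 1
Mode 1: flow for 0.6925 to horizon, guard not reached → x = (9.4365)

1 1.0733 1->2
2 2.1302 2->1
final: 1 9.4365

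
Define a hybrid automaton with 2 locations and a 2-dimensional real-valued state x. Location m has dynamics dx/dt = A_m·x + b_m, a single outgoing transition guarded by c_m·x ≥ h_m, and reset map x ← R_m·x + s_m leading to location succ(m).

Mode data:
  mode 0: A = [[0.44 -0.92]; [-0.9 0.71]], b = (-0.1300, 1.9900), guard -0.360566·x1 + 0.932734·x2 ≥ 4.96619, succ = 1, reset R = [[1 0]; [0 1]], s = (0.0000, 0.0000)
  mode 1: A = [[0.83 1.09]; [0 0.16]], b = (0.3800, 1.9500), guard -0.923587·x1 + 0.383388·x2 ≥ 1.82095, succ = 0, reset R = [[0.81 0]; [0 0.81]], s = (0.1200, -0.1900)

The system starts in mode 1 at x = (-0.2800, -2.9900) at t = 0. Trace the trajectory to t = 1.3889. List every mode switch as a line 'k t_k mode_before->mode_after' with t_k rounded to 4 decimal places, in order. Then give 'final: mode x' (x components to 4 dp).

1 0.7056 1->0
final: 0 -2.4382 0.6425

Mode 1: guard c·x = 1.8210 hit at Δt = 0.7056 (t = 0.7056), x⁻ = (-2.7565, -1.8908) → reset → x⁺ = (-2.1127, -1.7215), jump to mode 0
Mode 0: flow for 0.6833 to horizon, guard not reached → x = (-2.4382, 0.6425)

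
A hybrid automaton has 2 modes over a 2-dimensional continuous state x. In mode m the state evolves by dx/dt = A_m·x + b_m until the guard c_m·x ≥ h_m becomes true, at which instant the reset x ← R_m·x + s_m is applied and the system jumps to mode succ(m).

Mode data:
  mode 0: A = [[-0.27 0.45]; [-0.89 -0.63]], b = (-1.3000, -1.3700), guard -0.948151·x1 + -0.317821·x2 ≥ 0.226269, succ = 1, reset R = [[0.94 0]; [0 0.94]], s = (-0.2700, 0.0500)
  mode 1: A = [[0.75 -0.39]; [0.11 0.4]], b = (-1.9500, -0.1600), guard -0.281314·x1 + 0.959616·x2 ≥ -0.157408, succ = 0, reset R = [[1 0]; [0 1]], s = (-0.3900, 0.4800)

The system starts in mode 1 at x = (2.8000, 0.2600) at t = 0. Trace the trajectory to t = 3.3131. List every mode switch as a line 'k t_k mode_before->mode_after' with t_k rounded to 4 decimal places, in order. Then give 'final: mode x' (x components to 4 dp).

1 1.2038 1->0
2 2.3360 0->1
final: 1 -1.9471 -2.2427

Mode 1: guard c·x = -0.1574 hit at Δt = 1.2038 (t = 1.2038), x⁻ = (2.7797, 0.6508) → reset → x⁺ = (2.3897, 1.1308), jump to mode 0
Mode 0: guard c·x = 0.2263 hit at Δt = 1.1322 (t = 2.3360), x⁻ = (0.2473, -1.4496) → reset → x⁺ = (-0.0376, -1.3127), jump to mode 1
Mode 1: flow for 0.9771 to horizon, guard not reached → x = (-1.9471, -2.2427)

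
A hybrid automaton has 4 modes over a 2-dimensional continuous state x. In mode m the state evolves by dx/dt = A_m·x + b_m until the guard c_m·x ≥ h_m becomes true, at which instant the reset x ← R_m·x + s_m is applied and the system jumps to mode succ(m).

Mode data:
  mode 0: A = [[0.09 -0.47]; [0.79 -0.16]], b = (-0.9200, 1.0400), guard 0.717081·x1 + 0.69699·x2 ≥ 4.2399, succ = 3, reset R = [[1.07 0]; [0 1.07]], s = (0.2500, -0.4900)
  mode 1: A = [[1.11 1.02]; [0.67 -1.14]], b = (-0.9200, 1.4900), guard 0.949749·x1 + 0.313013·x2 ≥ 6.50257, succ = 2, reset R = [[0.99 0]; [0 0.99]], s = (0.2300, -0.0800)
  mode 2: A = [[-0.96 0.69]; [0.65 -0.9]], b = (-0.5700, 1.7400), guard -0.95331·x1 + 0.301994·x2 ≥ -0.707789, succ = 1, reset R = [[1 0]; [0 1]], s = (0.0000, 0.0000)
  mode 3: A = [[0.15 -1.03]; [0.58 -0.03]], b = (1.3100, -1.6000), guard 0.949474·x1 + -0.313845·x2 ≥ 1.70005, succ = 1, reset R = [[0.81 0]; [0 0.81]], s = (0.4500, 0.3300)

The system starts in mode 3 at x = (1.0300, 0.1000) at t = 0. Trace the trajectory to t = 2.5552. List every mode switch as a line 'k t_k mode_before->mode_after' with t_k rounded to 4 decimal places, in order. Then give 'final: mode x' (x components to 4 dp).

Mode 3: guard c·x = 1.7001 hit at Δt = 0.4242 (t = 0.4242), x⁻ = (1.7097, -0.2446) → reset → x⁺ = (1.8348, 0.1319), jump to mode 1
Mode 1: guard c·x = 6.5026 hit at Δt = 1.0218 (t = 1.4460), x⁻ = (6.0363, 2.4586) → reset → x⁺ = (6.2060, 2.3540), jump to mode 2
Mode 2: flow for 1.1092 to horizon, guard not reached → x = (3.4562, 4.0429)

1 0.4242 3->1
2 1.4460 1->2
final: 2 3.4562 4.0429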